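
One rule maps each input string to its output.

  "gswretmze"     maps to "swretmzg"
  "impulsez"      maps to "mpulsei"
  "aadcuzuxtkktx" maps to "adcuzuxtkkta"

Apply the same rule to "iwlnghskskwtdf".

The pattern: delete the last character, then move the first character to the end.
Applying both steps to "iwlnghskskwtdf": "iwlnghskskwtd", then "wlnghskskwtdi".

wlnghskskwtdi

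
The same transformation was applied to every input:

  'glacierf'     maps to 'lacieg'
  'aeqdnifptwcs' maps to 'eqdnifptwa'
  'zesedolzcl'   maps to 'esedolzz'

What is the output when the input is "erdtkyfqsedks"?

rdtkyfqsede

The rule is to delete the last 2 characters, then move the first character to the end.
Starting from "erdtkyfqsedks": after the first operation, "erdtkyfqsed"; after the second, "rdtkyfqsede".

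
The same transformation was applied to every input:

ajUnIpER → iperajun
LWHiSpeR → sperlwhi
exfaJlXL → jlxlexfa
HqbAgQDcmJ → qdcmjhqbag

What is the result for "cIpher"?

In each case the input is transformed by: swap the front and back halves of the string, then convert every letter to lowercase.
Applying both steps to "cIpher": "hercIp", then "hercip".

hercip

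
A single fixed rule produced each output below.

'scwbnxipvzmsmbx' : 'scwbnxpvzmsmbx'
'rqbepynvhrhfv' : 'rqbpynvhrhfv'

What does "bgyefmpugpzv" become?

bgyfmpgpzv

Each output is the input with this applied: remove every vowel.
Doing the same to "bgyefmpugpzv": "bgyfmpgpzv".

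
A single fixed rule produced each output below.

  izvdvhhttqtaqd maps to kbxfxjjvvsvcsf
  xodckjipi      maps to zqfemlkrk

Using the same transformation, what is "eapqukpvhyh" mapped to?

gcrswmrxjaj

The rule is to shift every letter 2 places forward in the alphabet (wrapping around).
So "eapqukpvhyh" becomes "gcrswmrxjaj".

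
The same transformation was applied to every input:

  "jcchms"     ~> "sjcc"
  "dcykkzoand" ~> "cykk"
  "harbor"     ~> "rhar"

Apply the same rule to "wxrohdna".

Rule — swap the front and back halves of the string, then keep only the last 4 characters.
Starting from "wxrohdna": after the first operation, "hdnawxro"; after the second, "wxro".

wxro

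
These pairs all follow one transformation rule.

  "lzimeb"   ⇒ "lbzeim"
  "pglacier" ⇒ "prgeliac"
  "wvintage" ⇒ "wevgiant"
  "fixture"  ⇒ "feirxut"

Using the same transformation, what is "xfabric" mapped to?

xcfiarb

The rule is to take characters alternately from the front and the back (1st, last, 2nd, 2nd-last, ...).
On "xfabric" that produces "xcfiarb".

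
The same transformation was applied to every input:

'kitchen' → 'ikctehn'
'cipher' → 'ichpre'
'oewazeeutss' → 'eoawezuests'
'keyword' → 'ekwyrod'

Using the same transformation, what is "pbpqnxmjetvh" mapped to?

bpqpxnjmtehv

Rule — swap each adjacent pair of characters (1↔2, 3↔4, ...).
"pbpqnxmjetvh" → "bpqpxnjmtehv".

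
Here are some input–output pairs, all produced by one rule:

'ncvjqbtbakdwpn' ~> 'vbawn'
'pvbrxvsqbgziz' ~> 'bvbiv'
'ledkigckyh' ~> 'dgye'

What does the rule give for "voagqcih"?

Rule — move the first 2 characters to the end (rotate left by 2), then keep one character in every 3, starting at position 1 (positions 1st, 4th, 7th, ...).
For "voagqcih" the result is "acv".

acv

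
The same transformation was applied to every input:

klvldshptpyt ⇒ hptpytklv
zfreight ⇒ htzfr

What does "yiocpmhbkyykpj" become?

What's happening: move the first 3 characters to the end (rotate left by 3), then delete the first 3 characters.
Working it through for "yiocpmhbkyykpj": intermediate "cpmhbkyykpjyio", final "hbkyykpjyio".

hbkyykpjyio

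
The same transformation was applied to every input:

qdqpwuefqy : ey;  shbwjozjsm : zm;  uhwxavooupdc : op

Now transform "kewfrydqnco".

What's happening: keep one character in every 3, starting at position 1 (positions 1st, 4th, 7th, ...), then delete the first 2 characters.
On "kewfrydqnco": the first step gives "kfdc", and the second then gives "dc".

dc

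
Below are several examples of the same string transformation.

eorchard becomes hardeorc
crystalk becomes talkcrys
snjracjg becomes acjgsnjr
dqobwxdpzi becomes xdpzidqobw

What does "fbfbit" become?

Looking at the pairs, the operation is to swap the front and back halves of the string.
So "fbfbit" becomes "bitfbf".

bitfbf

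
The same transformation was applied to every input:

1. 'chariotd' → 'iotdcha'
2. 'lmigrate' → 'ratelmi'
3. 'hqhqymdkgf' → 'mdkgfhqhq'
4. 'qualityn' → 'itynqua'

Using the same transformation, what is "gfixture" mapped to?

Rule — swap the front and back halves of the string, then delete the last character.
"gfixture" → "turegfi".

turegfi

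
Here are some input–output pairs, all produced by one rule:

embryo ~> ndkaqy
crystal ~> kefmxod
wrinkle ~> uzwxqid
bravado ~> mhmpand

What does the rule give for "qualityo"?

In each case the input is transformed by: shift every letter 12 places forward in the alphabet (wrapping around), then move the first 2 characters to the end (rotate left by 2).
"qualityo" → "cgmxufka" → "mxufkacg".

mxufkacg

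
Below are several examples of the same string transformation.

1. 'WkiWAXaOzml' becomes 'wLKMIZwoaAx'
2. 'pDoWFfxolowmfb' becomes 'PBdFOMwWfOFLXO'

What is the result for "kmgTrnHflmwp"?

The rule is to flip the case of every letter, then take characters alternately from the front and the back (1st, last, 2nd, 2nd-last, ...).
Working it through for "kmgTrnHflmwp": intermediate "KMGtRNhFLMWP", final "KPMWGMtLRFNh".
(Check on "pDoWFfxolowmfb": → "PdOwfFXOLOWMFB" → "PBdFOMwWfOFLXO" ✓)

KPMWGMtLRFNh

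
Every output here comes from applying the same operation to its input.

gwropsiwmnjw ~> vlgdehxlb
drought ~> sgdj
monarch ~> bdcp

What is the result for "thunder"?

iwjc

Rule — shift every letter 11 places backward in the alphabet (wrapping around), then delete the last 3 characters.
Starting from "thunder": after the first operation, "iwjcstg"; after the second, "iwjc".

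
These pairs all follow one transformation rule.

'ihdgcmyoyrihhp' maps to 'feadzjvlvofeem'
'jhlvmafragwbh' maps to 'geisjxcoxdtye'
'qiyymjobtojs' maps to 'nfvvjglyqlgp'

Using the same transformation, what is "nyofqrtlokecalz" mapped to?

kvlcnoqilhbzxiw

What's happening: shift every letter 3 places backward in the alphabet (wrapping around).
For "nyofqrtlokecalz" the result is "kvlcnoqilhbzxiw".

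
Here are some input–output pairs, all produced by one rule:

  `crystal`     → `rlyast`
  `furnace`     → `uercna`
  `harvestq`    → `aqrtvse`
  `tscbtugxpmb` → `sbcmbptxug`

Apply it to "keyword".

Rule — delete the first character, then take characters alternately from the front and the back (1st, last, 2nd, 2nd-last, ...).
For "keyword", step one produces "eyword"; step two turns that into "edyrwo".

edyrwo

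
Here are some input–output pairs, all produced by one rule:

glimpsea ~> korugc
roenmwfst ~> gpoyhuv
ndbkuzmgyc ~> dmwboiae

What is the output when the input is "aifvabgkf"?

Looking at the pairs, the operation is to shift every letter 2 places forward in the alphabet (wrapping around), then delete the first 2 characters.
Working it through for "aifvabgkf": intermediate "ckhxcdimh", final "hxcdimh".

hxcdimh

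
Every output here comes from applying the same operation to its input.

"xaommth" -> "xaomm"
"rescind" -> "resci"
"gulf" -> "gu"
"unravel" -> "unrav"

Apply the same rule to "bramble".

bramb

The rule is to delete the last 2 characters.
So "bramble" becomes "bramb".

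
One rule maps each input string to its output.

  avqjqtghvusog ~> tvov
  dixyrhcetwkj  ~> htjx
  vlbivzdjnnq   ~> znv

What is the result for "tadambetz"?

The transformation: move the first 3 characters to the end (rotate left by 3), then keep one character in every 3, starting at position 3 (positions 3rd, 6th, 9th, ...).
For "tadambetz", step one produces "ambetztad"; step two turns that into "bzd".

bzd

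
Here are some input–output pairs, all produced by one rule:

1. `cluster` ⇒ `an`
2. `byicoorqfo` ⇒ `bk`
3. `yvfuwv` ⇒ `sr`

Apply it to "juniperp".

nl

The pattern: shift every letter 4 places backward in the alphabet (wrapping around), then keep only the last 2 characters.
Working it through for "juniperp": intermediate "fqjelanl", final "nl".
(Check on "byicoorqfo": → "xueykknmbk" → "bk" ✓)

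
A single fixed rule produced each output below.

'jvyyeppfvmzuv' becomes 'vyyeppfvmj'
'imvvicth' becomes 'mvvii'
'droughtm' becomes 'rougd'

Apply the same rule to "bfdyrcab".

fdyrb

The rule is to delete the last 3 characters, then move the first character to the end.
"bfdyrcab" → "fdyrb".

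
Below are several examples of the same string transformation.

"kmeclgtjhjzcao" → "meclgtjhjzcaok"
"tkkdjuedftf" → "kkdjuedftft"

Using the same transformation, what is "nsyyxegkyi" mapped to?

syyxegkyin

The rule is to move the first character to the end.
On "nsyyxegkyi" that produces "syyxegkyin".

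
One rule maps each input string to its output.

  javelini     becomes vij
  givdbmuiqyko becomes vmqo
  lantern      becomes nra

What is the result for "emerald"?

elm

The pattern: move the first 2 characters to the end (rotate left by 2), then keep one character in every 3, starting at position 1 (positions 1st, 4th, 7th, ...).
Applying both steps to "emerald": "eraldem", then "elm".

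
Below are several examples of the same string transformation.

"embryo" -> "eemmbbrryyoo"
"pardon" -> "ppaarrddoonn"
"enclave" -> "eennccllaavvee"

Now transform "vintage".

The transformation: double every character.
On "vintage" that produces "vviinnttaaggee".

vviinnttaaggee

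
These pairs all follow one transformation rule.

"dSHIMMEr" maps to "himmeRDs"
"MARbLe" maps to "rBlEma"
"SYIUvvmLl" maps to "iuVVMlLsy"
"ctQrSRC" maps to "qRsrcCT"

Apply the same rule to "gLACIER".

What's happening: flip the case of every letter, then move the first 2 characters to the end (rotate left by 2).
Starting from "gLACIER": after the first operation, "Glacier"; after the second, "acierGl".

acierGl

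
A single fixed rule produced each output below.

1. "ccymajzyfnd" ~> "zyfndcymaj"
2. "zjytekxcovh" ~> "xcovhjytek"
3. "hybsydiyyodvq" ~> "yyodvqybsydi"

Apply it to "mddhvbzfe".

The transformation: delete the first character, then swap the front and back halves of the string.
On "mddhvbzfe" that produces "bzfeddhv".

bzfeddhv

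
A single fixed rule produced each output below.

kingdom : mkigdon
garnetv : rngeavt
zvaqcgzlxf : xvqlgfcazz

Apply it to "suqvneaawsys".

vusssqneaayw

What's happening: sort the characters into reverse alphabetical order, then move the first 2 characters to the end (rotate left by 2).
"suqvneaawsys" → "ywvusssqneaa" → "vusssqneaayw".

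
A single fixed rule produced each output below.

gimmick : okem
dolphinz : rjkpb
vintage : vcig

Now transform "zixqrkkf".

stmmh

The transformation: delete the first 3 characters, then shift every letter 2 places forward in the alphabet (wrapping around).
On "zixqrkkf": the first step gives "qrkkf", and the second then gives "stmmh".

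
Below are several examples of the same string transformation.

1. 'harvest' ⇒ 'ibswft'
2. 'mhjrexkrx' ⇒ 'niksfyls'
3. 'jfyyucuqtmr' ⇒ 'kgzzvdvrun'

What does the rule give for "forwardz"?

In each case the input is transformed by: shift every letter 1 place forward in the alphabet (wrapping around), then delete the last character.
Working it through for "forwardz": intermediate "gpsxbsea", final "gpsxbse".
(Check on "jfyyucuqtmr": → "kgzzvdvruns" → "kgzzvdvrun" ✓)

gpsxbse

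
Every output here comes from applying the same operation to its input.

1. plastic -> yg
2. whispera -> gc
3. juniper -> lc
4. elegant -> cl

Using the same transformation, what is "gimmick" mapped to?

ka

The transformation: keep one character in every 3, starting at position 3 (positions 3rd, 6th, 9th, ...), then shift every letter 2 places backward in the alphabet (wrapping around).
Working it through for "gimmick": intermediate "mc", final "ka".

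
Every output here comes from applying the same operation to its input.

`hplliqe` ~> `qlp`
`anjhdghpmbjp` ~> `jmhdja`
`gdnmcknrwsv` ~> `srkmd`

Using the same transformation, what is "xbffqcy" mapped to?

What's happening: reverse the string, then keep every other character starting from the second (positions 2nd, 4th, 6th, ...).
Starting from "xbffqcy": after the first operation, "ycqffbx"; after the second, "cfb".

cfb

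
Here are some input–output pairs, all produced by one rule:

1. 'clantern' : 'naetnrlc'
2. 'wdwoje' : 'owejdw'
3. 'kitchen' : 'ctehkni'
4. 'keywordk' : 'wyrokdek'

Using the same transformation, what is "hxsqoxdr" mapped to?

Looking at the pairs, the operation is to move the first 2 characters to the end (rotate left by 2), then swap each adjacent pair of characters (1↔2, 3↔4, ...).
Applying both steps to "hxsqoxdr": "sqoxdrhx", then "qsxordxh".
(Check on "clantern": → "anterncl" → "naetnrlc" ✓)

qsxordxh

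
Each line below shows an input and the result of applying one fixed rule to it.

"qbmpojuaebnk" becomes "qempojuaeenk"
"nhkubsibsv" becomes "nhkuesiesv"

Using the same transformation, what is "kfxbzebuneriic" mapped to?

kfxezeeuneriic

In each case the input is transformed by: replace every "b" with "e".
Applying that to "kfxbzebuneriic" gives "kfxezeeuneriic".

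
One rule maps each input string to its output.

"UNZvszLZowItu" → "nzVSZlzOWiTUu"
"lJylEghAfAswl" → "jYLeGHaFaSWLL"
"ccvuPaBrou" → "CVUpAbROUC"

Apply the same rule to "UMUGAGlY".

Rule — move the first character to the end, then flip the case of every letter.
Applying that to "UMUGAGlY" gives "mugagLyu".

mugagLyu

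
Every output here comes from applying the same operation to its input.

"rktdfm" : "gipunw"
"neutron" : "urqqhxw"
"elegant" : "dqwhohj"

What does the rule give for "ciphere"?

huhflsk

What's happening: shift every letter 3 places forward in the alphabet (wrapping around), then move the last 3 characters to the front (rotate right by 3).
So "ciphere" becomes "huhflsk".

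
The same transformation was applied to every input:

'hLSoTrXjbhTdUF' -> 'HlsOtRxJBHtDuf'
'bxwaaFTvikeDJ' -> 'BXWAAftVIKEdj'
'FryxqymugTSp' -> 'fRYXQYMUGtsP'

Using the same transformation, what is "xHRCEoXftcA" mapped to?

XhrceOxFTCa

The pattern: flip the case of every letter.
So "xHRCEoXftcA" becomes "XhrceOxFTCa".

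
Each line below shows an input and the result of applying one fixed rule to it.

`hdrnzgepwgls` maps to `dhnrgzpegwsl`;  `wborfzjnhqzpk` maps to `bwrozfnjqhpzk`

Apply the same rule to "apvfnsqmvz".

In each case the input is transformed by: swap each adjacent pair of characters (1↔2, 3↔4, ...).
So "apvfnsqmvz" becomes "pafvsnmqzv".

pafvsnmqzv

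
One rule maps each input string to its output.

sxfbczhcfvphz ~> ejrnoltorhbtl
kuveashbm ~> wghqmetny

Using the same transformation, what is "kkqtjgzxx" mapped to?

wwcfvsljj

The transformation: shift every letter 12 places forward in the alphabet (wrapping around).
"kkqtjgzxx" → "wwcfvsljj".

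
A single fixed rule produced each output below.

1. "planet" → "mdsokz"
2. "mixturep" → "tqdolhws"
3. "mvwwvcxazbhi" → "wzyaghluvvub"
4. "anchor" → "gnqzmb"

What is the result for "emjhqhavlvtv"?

Rule — shift every letter 1 place backward in the alphabet (wrapping around), then swap the front and back halves of the string.
Working it through for "emjhqhavlvtv": intermediate "dligpgzukusu", final "zukusudligpg".

zukusudligpg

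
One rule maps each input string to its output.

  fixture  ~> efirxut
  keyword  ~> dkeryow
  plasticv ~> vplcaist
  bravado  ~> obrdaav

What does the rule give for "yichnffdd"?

dyidcfhfn

What's happening: swap the first and last characters, then take characters alternately from the front and the back (1st, last, 2nd, 2nd-last, ...).
Applying both steps to "yichnffdd": "dichnffdy", then "dyidcfhfn".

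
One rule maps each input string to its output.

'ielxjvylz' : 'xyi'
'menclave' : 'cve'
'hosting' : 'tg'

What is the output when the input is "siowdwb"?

Looking at the pairs, the operation is to move the first 2 characters to the end (rotate left by 2), then keep one character in every 3, starting at position 2 (positions 2nd, 5th, 8th, ...).
Applying both steps to "siowdwb": "owdwbsi", then "wb".

wb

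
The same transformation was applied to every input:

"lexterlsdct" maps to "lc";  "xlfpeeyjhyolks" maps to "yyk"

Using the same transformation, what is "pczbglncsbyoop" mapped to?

nbo

What's happening: keep one character in every 3, starting at position 1 (positions 1st, 4th, 7th, ...), then delete the first 2 characters.
"pczbglncsbyoop" → "pbnbo" → "nbo".
(Check on "lexterlsdct": → "ltlc" → "lc" ✓)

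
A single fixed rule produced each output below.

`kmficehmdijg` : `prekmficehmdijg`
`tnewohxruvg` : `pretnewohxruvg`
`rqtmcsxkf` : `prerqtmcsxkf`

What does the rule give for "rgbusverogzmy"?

Rule — prepend "pre".
"rgbusverogzmy" → "prergbusverogzmy".

prergbusverogzmy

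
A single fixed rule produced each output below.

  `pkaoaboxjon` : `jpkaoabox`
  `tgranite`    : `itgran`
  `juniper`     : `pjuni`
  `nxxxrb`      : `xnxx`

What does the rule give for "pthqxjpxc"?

ppthqxj

Each output is the input with this applied: delete the last 2 characters, then move the last character to the front.
Applying both steps to "pthqxjpxc": "pthqxjp", then "ppthqxj".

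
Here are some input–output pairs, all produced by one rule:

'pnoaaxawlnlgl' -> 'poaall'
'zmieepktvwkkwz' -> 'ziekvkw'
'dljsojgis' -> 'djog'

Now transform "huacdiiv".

hadi

What's happening: move the last character to the front, then keep every other character starting from the second (positions 2nd, 4th, 6th, ...).
Starting from "huacdiiv": after the first operation, "vhuacdii"; after the second, "hadi".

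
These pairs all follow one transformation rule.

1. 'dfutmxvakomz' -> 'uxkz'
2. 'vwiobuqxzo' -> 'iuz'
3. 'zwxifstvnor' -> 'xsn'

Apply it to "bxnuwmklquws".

nmqs

The rule is to keep one character in every 3, starting at position 3 (positions 3rd, 6th, 9th, ...).
So "bxnuwmklquws" becomes "nmqs".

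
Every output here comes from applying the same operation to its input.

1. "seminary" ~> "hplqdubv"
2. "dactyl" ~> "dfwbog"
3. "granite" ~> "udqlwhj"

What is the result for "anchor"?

qfkrud

In each case the input is transformed by: shift every letter 3 places forward in the alphabet (wrapping around), then move the first character to the end.
For "anchor", step one produces "dqfkru"; step two turns that into "qfkrud".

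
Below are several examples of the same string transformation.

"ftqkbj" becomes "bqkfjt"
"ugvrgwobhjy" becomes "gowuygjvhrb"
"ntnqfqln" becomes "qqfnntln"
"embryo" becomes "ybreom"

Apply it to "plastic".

atspcli

In each case the input is transformed by: take characters alternately from the front and the back (1st, last, 2nd, 2nd-last, ...), then move the last 3 characters to the front (rotate right by 3).
Starting from "plastic": after the first operation, "pcliats"; after the second, "atspcli".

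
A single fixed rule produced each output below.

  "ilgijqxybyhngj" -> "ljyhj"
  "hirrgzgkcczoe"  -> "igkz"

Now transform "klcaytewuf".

Each output is the input with this applied: keep one character in every 3, starting at position 2 (positions 2nd, 5th, 8th, ...).
"klcaytewuf" → "lyw".

lyw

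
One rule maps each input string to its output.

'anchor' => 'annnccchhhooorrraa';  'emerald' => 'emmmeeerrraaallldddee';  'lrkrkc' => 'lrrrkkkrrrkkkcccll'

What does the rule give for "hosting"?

Looking at the pairs, the operation is to repeat every character 3 times, then move the first 2 characters to the end (rotate left by 2).
Applying that to "hosting" gives "hooossstttiiinnnggghh".
(Check on "anchor": → "aaannnccchhhooorrr" → "annnccchhhooorrraa" ✓)

hooossstttiiinnnggghh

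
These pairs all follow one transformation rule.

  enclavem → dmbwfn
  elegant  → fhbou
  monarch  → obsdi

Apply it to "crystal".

The transformation: delete the first 2 characters, then shift every letter 1 place forward in the alphabet (wrapping around).
On "crystal": the first step gives "ystal", and the second then gives "ztubm".

ztubm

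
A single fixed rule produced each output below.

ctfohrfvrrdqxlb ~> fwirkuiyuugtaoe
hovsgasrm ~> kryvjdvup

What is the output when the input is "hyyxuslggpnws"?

In each case the input is transformed by: shift every letter 3 places forward in the alphabet (wrapping around).
On "hyyxuslggpnws" that produces "kbbaxvojjsqzv".

kbbaxvojjsqzv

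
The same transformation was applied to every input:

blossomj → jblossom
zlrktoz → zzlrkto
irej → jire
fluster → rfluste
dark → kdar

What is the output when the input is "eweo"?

oewe

Each output is the input with this applied: move the last character to the front.
So "eweo" becomes "oewe".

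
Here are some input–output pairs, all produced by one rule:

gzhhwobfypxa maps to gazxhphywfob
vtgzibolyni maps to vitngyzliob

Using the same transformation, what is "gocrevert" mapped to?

The pattern: take characters alternately from the front and the back (1st, last, 2nd, 2nd-last, ...).
Doing the same to "gocrevert": "gtorcerve".

gtorcerve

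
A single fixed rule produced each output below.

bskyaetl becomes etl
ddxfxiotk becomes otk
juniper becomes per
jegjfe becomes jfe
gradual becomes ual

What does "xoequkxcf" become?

xcf

The pattern: keep only the last 3 characters.
For "xoequkxcf" the result is "xcf".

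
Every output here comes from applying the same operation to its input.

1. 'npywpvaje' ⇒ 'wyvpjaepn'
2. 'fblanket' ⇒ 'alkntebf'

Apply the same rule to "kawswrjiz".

swrwijzak

The pattern: swap each adjacent pair of characters (1↔2, 3↔4, ...), then move the first 2 characters to the end (rotate left by 2).
For "kawswrjiz", step one produces "akswrwijz"; step two turns that into "swrwijzak".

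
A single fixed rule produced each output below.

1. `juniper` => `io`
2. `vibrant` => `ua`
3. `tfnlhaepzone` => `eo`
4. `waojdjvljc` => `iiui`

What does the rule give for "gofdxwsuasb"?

ea

Looking at the pairs, the operation is to shift every letter 1 place backward in the alphabet (wrapping around), then keep only the vowels.
Applying both steps to "gofdxwsuasb": "fnecwvrtzra", then "ea".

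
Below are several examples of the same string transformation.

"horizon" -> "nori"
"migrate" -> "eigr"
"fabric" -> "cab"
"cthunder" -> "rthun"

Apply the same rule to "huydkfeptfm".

Rule — swap the first and last characters, then delete the last 3 characters.
"huydkfeptfm" → "muydkfeptfh" → "muydkfep".
(Check on "fabric": → "cabrif" → "cab" ✓)

muydkfep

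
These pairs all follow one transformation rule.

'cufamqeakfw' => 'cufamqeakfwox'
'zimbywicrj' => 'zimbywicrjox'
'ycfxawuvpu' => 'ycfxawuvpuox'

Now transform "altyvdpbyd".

In each case the input is transformed by: append "ox".
So "altyvdpbyd" becomes "altyvdpbydox".

altyvdpbydox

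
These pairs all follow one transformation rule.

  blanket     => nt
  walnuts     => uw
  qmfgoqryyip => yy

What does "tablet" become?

The transformation: sort the characters into alphabetical order, then keep only the last 2 characters.
"tablet" → "abeltt" → "tt".

tt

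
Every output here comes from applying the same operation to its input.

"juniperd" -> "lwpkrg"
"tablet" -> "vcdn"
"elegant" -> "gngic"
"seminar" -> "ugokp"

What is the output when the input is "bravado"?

dtcxc

In each case the input is transformed by: shift every letter 2 places forward in the alphabet (wrapping around), then delete the last 2 characters.
"bravado" → "dtcxcfq" → "dtcxc".
(Check on "tablet": → "vcdngv" → "vcdn" ✓)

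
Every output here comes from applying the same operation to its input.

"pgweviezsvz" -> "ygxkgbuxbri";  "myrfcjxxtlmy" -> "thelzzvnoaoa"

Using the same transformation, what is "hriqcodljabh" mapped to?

The rule is to move the first 2 characters to the end (rotate left by 2), then shift every letter 2 places forward in the alphabet (wrapping around).
"hriqcodljabh" → "iqcodljabhhr" → "kseqfnlcdjjt".

kseqfnlcdjjt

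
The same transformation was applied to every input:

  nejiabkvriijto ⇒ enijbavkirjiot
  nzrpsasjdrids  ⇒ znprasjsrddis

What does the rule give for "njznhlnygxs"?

Each output is the input with this applied: swap each adjacent pair of characters (1↔2, 3↔4, ...).
For "njznhlnygxs" the result is "jnnzlhynxgs".

jnnzlhynxgs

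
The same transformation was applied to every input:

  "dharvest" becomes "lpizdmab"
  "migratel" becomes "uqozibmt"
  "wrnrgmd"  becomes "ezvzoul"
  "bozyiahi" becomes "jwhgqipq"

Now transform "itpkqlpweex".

qbxsytxemmf

In each case the input is transformed by: shift every letter 8 places forward in the alphabet (wrapping around).
So "itpkqlpweex" becomes "qbxsytxemmf".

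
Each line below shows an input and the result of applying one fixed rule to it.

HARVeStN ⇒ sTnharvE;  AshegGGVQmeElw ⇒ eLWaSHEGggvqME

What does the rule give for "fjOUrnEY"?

Looking at the pairs, the operation is to flip the case of every letter, then move the last 3 characters to the front (rotate right by 3).
On "fjOUrnEY": the first step gives "FJouRNey", and the second then gives "NeyFJouR".

NeyFJouR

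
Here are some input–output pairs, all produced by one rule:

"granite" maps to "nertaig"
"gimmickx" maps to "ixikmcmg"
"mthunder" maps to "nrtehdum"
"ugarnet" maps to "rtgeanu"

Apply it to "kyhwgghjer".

The pattern: take characters alternately from the front and the back (1st, last, 2nd, 2nd-last, ...), then swap the first and last characters.
On "kyhwgghjer": the first step gives "kryehjwhgg", and the second then gives "gryehjwhgk".

gryehjwhgk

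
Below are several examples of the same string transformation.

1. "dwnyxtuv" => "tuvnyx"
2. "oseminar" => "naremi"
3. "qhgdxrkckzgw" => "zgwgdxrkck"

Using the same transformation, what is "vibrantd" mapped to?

Looking at the pairs, the operation is to delete the first 2 characters, then move the last 3 characters to the front (rotate right by 3).
On "vibrantd": the first step gives "brantd", and the second then gives "ntdbra".
(Check on "dwnyxtuv": → "nyxtuv" → "tuvnyx" ✓)

ntdbra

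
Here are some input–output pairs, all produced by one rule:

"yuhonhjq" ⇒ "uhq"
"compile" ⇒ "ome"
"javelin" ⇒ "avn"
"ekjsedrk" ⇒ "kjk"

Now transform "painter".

Each output is the input with this applied: swap each adjacent pair of characters (1↔2, 3↔4, ...), then keep one character in every 3, starting at position 1 (positions 1st, 4th, 7th, ...).
On "painter": the first step gives "apnietr", and the second then gives "air".

air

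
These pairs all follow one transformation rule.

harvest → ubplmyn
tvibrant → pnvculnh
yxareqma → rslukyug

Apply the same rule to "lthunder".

nfobxhly

Each output is the input with this applied: swap each adjacent pair of characters (1↔2, 3↔4, ...), then shift every letter 6 places backward in the alphabet (wrapping around).
Applying both steps to "lthunder": "tluhdnre", then "nfobxhly".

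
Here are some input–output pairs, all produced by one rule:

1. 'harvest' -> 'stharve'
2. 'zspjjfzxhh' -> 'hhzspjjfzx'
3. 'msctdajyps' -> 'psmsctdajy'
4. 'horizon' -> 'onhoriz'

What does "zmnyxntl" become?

Looking at the pairs, the operation is to move the last 2 characters to the front (rotate right by 2).
For "zmnyxntl" the result is "tlzmnyxn".

tlzmnyxn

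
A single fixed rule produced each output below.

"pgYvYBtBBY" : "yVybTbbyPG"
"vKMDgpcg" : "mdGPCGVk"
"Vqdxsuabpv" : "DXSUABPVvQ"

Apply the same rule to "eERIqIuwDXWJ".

In each case the input is transformed by: flip the case of every letter, then move the first 2 characters to the end (rotate left by 2).
Applying both steps to "eERIqIuwDXWJ": "EeriQiUWdxwj", then "riQiUWdxwjEe".
(Check on "Vqdxsuabpv": → "vQDXSUABPV" → "DXSUABPVvQ" ✓)

riQiUWdxwjEe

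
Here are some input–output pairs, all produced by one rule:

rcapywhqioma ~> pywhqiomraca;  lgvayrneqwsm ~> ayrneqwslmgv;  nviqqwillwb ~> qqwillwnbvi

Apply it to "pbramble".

amblpebr

In each case the input is transformed by: swap the first and last characters, then move the first 3 characters to the end (rotate left by 3).
Applying that to "pbramble" gives "amblpebr".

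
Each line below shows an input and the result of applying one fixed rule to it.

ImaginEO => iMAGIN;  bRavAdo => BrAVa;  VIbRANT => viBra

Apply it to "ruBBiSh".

RUbbI

The pattern: flip the case of every letter, then delete the last 2 characters.
Working it through for "ruBBiSh": intermediate "RUbbIsH", final "RUbbI".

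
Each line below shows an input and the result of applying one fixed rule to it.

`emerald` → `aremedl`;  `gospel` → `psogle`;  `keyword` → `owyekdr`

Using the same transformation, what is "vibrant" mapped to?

arbivtn

Each output is the input with this applied: reverse the string, then move the first 2 characters to the end (rotate left by 2).
Working it through for "vibrant": intermediate "tnarbiv", final "arbivtn".
(Check on "keyword": → "drowyek" → "owyekdr" ✓)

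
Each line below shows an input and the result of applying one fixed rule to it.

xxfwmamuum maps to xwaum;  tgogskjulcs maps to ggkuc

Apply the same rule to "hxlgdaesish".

xgass

Looking at the pairs, the operation is to keep every other character starting from the second (positions 2nd, 4th, 6th, ...).
So "hxlgdaesish" becomes "xgass".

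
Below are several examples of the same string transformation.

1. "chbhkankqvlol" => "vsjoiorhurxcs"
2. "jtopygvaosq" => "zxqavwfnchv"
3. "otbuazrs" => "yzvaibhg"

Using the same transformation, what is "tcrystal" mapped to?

hsajyfza

In each case the input is transformed by: shift every letter 7 places forward in the alphabet (wrapping around), then move the last 2 characters to the front (rotate right by 2).
On "tcrystal": the first step gives "ajyfzahs", and the second then gives "hsajyfza".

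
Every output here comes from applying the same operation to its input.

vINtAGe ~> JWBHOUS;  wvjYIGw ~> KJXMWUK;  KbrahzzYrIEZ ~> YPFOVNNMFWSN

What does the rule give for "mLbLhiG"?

AZPZVWU

The pattern: shift every letter 12 places backward in the alphabet (wrapping around), then convert every letter to uppercase.
Working it through for "mLbLhiG": intermediate "aZpZvwU", final "AZPZVWU".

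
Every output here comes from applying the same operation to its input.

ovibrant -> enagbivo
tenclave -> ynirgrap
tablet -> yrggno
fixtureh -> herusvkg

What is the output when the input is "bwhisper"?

Looking at the pairs, the operation is to shift every letter 13 places forward in the alphabet (wrapping around) — i.e. ROT13, then swap the front and back halves of the string.
For "bwhisper", step one produces "ojuvfcre"; step two turns that into "fcreojuv".
(Check on "fixtureh": → "svkgheru" → "herusvkg" ✓)

fcreojuv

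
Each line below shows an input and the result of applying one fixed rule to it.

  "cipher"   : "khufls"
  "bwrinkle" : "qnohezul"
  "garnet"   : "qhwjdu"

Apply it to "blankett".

nhwweodq

Rule — shift every letter 3 places forward in the alphabet (wrapping around), then swap the front and back halves of the string.
Working it through for "blankett": intermediate "eodqnhww", final "nhwweodq".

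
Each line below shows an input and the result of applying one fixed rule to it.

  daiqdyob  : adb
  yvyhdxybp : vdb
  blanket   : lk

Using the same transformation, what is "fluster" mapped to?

lt

The rule is to keep one character in every 3, starting at position 2 (positions 2nd, 5th, 8th, ...).
"fluster" → "lt".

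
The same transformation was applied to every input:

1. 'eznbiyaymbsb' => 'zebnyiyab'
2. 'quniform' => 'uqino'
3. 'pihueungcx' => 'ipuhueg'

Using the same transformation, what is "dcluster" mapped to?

cdult

Looking at the pairs, the operation is to swap each adjacent pair of characters (1↔2, 3↔4, ...), then delete the last 3 characters.
Applying that to "dcluster" gives "cdult".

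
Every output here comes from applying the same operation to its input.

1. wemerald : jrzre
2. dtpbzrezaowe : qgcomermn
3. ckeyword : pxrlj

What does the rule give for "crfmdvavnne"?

Looking at the pairs, the operation is to delete the last 3 characters, then shift every letter 13 places forward in the alphabet (wrapping around) — i.e. ROT13.
"crfmdvavnne" → "crfmdvav" → "peszqini".

peszqini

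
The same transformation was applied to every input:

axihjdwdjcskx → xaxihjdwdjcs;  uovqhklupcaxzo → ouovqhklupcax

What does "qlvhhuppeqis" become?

Looking at the pairs, the operation is to move the last character to the front, then delete the last character.
For "qlvhhuppeqis", step one produces "sqlvhhuppeqi"; step two turns that into "sqlvhhuppeq".
(Check on "axihjdwdjcskx": → "xaxihjdwdjcsk" → "xaxihjdwdjcs" ✓)

sqlvhhuppeq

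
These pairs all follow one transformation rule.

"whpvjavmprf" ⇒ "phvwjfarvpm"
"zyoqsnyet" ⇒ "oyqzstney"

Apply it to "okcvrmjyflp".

ckvorpmljfy

The transformation: move the first 2 characters to the end (rotate left by 2), then take characters alternately from the front and the back (1st, last, 2nd, 2nd-last, ...).
Starting from "okcvrmjyflp": after the first operation, "cvrmjyflpok"; after the second, "ckvorpmljfy".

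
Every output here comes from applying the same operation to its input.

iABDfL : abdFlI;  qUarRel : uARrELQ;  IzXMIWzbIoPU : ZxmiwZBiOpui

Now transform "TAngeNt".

aNGEnTt

The transformation: move the first character to the end, then flip the case of every letter.
Working it through for "TAngeNt": intermediate "AngeNtT", final "aNGEnTt".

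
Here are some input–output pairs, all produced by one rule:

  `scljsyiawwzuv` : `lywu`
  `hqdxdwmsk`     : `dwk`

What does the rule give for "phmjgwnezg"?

mwz

Each output is the input with this applied: keep one character in every 3, starting at position 3 (positions 3rd, 6th, 9th, ...).
"phmjgwnezg" → "mwz".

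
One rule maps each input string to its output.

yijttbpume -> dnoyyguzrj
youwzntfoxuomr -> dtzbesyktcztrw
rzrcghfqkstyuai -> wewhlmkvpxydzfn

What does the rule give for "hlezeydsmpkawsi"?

The rule is to shift every letter 5 places forward in the alphabet (wrapping around).
Doing the same to "hlezeydsmpkawsi": "mqjejdixrupfbxn".

mqjejdixrupfbxn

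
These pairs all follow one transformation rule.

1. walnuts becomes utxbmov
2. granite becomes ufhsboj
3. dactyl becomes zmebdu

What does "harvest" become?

tuibswf

In each case the input is transformed by: shift every letter 1 place forward in the alphabet (wrapping around), then move the last 2 characters to the front (rotate right by 2).
So "harvest" becomes "tuibswf".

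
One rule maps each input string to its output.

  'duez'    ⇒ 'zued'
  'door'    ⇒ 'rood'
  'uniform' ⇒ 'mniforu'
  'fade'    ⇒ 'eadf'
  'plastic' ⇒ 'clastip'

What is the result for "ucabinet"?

tcabineu

Rule — swap the first and last characters.
"ucabinet" → "tcabineu".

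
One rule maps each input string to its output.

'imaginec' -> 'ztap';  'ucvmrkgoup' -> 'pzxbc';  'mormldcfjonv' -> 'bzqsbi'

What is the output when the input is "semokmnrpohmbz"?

rbzebzm

Looking at the pairs, the operation is to shift every letter 13 places forward in the alphabet (wrapping around) — i.e. ROT13, then keep every other character starting from the second (positions 2nd, 4th, 6th, ...).
Working it through for "semokmnrpohmbz": intermediate "frzbxzaecbuzom", final "rbzebzm".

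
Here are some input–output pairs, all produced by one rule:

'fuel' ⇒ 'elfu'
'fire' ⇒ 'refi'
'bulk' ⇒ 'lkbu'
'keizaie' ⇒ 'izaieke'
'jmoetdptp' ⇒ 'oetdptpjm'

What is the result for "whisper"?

isperwh

Each output is the input with this applied: move the first 2 characters to the end (rotate left by 2).
For "whisper" the result is "isperwh".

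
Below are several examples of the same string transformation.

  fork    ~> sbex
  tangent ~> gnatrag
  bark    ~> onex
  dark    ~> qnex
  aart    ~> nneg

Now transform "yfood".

lsbbq

Each output is the input with this applied: shift every letter 13 places forward in the alphabet (wrapping around) — i.e. ROT13.
So "yfood" becomes "lsbbq".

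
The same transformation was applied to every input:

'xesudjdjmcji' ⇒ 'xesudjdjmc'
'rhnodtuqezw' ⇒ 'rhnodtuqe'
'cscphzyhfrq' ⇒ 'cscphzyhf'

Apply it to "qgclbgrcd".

What's happening: delete the last 2 characters.
"qgclbgrcd" → "qgclbgr".

qgclbgr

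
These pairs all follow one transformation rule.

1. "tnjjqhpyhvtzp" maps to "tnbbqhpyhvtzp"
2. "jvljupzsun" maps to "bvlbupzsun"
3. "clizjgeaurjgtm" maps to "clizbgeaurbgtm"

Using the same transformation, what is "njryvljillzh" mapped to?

nbryvlbillzh

The rule is to replace every "j" with "b".
Doing the same to "njryvljillzh": "nbryvlbillzh".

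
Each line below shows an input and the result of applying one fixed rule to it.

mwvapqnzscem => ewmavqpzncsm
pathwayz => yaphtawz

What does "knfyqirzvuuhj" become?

jnkyfiqzruvhu

What's happening: swap each adjacent pair of characters (1↔2, 3↔4, ...), then move the last character to the front.
Applying that to "knfyqirzvuuhj" gives "jnkyfiqzruvhu".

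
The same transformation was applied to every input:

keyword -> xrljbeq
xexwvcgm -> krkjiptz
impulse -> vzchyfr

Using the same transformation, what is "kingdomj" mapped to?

Each output is the input with this applied: shift every letter 13 places forward in the alphabet (wrapping around) — i.e. ROT13.
Applying that to "kingdomj" gives "xvatqbzw".

xvatqbzw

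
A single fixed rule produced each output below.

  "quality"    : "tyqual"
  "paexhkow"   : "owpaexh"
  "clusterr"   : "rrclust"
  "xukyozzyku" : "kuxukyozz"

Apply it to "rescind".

ndresc

Looking at the pairs, the operation is to move the last 3 characters to the front (rotate right by 3), then delete the first character.
Working it through for "rescind": intermediate "indresc", final "ndresc".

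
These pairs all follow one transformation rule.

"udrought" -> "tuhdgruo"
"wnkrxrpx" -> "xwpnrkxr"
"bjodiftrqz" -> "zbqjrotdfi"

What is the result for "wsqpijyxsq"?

qwssxqypji

What's happening: take characters alternately from the front and the back (1st, last, 2nd, 2nd-last, ...), then swap each adjacent pair of characters (1↔2, 3↔4, ...).
Starting from "wsqpijyxsq": after the first operation, "wqssqxpyij"; after the second, "qwssxqypji".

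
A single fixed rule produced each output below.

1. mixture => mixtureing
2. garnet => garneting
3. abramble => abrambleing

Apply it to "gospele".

gospeleing

In each case the input is transformed by: append "ing".
On "gospele" that produces "gospeleing".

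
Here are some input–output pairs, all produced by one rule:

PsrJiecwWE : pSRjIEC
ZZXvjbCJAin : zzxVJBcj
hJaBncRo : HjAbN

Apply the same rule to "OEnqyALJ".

oeNQY

Each output is the input with this applied: flip the case of every letter, then delete the last 3 characters.
"OEnqyALJ" → "oeNQYalj" → "oeNQY".
(Check on "hJaBncRo": → "HjAbNCrO" → "HjAbN" ✓)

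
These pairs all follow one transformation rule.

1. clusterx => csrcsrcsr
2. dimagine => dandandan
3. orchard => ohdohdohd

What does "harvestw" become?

hvthvthvt

Rule — keep one character in every 3, starting at position 1 (positions 1st, 4th, 7th, ...), then write the whole string 3 times in a row.
For "harvestw" the result is "hvthvthvt".
(Check on "dimagine": → "dan" → "dandandan" ✓)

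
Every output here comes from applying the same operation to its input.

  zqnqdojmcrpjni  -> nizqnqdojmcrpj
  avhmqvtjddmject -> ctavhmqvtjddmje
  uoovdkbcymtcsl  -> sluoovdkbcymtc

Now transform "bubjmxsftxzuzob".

obbubjmxsftxzuz

The rule is to move the last 2 characters to the front (rotate right by 2).
"bubjmxsftxzuzob" → "obbubjmxsftxzuz".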